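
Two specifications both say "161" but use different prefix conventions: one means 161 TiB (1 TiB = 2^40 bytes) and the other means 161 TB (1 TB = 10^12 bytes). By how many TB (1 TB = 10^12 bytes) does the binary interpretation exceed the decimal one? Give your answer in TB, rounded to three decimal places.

16.021 TB

161 TiB = 161 × 1,099,511,627,776 = 177,021,372,071,936 bytes
161 TB = 161 × 1,000,000,000,000 = 161,000,000,000,000 bytes
difference = 16,021,372,071,936 bytes
16,021,372,071,936 / 1,000,000,000,000 = 16.021 TB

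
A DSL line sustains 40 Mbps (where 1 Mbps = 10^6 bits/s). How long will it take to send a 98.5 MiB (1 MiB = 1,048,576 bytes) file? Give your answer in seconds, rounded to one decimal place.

98.5 MiB = 103,284,736 bytes = 826,277,888 bits
40 Mbps = 40,000,000 bits/s
time = 826,277,888 / 40,000,000 = 20.7 s

20.7 seconds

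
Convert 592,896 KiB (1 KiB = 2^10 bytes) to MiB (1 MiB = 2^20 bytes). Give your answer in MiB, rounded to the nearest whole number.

592,896 KiB = 592,896 × 2^10 bytes = 607,125,504 bytes
1 MiB = 2^20 bytes = 1,048,576 bytes
607,125,504 / 1,048,576 = 579 MiB

579 MiB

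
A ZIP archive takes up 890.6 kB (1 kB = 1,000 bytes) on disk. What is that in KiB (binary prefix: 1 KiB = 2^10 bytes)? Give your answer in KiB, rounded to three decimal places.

869.727 KiB

890.6 kB = 890.6 × 10^3 bytes = 890,600 bytes
1 KiB = 1,024 bytes
890,600 / 1,024 = 869.727 KiB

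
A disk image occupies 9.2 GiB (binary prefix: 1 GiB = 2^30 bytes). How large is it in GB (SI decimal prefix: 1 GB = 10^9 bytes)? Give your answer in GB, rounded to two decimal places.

9.2 GiB × 1,073,741,824 bytes/GiB = 9,878,424,780.8 bytes
1 GB = 10^9 bytes = 1,000,000,000 bytes
9,878,424,780.8 / 1,000,000,000 = 9.88 GB

9.88 GB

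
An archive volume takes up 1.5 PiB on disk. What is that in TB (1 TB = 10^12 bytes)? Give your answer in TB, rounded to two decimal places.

1.5 PiB = 1.5 × 2^50 bytes = 1,688,849,860,263,936 bytes
1 TB = 1,000,000,000,000 bytes
1,688,849,860,263,936 / 1,000,000,000,000 = 1,688.85 TB

1,688.85 TB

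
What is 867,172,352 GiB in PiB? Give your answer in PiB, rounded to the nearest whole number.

867,172,352 GiB = 867,172,352 × 2^30 bytes = 931,119,222,958,850,048 bytes
1 PiB = 2^50 bytes = 1,125,899,906,842,624 bytes
931,119,222,958,850,048 / 1,125,899,906,842,624 = 827 PiB

827 PiB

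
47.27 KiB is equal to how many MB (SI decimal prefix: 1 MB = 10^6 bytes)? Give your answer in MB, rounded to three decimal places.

0.048 MB

47.27 KiB = 47.27 × 2^10 bytes = 48,404.48 bytes
1 MB = 1,000,000 bytes
48,404.48 / 1,000,000 = 0.048 MB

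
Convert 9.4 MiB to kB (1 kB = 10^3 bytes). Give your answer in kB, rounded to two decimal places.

9,856.61 kB

9.4 MiB = 9.4 × 2^20 bytes = 9,856,614.4 bytes
1 kB = 10^3 bytes = 1,000 bytes
9,856,614.4 / 1,000 = 9,856.61 kB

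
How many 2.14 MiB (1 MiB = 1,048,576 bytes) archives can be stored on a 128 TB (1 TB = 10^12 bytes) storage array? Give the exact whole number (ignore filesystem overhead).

57,042,202

Capacity: 128 TB = 128,000,000,000,000 bytes
Per item: 2.14 MiB = 2,243,952.64 bytes
⌊128,000,000,000,000 / 2,243,952.64⌋ = 57,042,202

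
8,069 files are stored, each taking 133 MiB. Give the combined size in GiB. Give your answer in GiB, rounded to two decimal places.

Total = 8,069 × 133 MiB = 1,073,177 MiB
= 1,073,177 × 1,048,576 bytes = 1,125,307,645,952 bytes
1 GiB = 1,073,741,824 bytes
1,125,307,645,952 / 1,073,741,824 = 1,048.02 GiB

1,048.02 GiB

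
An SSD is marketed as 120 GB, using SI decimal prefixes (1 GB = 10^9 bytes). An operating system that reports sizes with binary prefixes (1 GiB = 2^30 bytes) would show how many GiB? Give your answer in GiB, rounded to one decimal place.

120 GB × 1,000,000,000 bytes/GB = 120,000,000,000 bytes
1 GiB = 1,073,741,824 bytes
120,000,000,000 / 1,073,741,824 = 111.8 GiB

111.8 GiB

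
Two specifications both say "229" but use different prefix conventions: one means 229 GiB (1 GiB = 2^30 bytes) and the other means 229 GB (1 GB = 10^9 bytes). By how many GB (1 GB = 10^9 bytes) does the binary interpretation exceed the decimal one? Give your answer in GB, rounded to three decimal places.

16.887 GB

229 GiB = 229 × 1,073,741,824 = 245,886,877,696 bytes
229 GB = 229 × 1,000,000,000 = 229,000,000,000 bytes
difference = 16,886,877,696 bytes
16,886,877,696 / 1,000,000,000 = 16.887 GB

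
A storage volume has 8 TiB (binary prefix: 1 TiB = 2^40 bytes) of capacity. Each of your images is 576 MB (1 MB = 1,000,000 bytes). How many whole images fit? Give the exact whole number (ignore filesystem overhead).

15,270

Capacity: 8 TiB = 8,796,093,022,208 bytes
Per item: 576 MB = 576,000,000 bytes
⌊8,796,093,022,208 / 576,000,000⌋ = 15,270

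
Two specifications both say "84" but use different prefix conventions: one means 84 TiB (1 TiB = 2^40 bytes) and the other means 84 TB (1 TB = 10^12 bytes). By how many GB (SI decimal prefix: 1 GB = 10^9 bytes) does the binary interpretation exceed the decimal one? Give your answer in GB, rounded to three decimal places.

8,358.977 GB

84 TiB = 84 × 1,099,511,627,776 = 92,358,976,733,184 bytes
84 TB = 84 × 1,000,000,000,000 = 84,000,000,000,000 bytes
difference = 8,358,976,733,184 bytes
8,358,976,733,184 / 1,000,000,000 = 8,358.977 GB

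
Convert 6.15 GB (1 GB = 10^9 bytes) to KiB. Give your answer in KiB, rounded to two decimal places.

6,005,859.38 KiB

6.15 GB × 1,000,000,000 bytes/GB = 6,150,000,000 bytes
1 KiB = 2^10 bytes = 1,024 bytes
6,150,000,000 / 1,024 = 6,005,859.38 KiB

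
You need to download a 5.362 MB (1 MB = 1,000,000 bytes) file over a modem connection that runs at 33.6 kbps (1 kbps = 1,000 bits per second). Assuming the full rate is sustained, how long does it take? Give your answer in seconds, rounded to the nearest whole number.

1,277 seconds

5.362 MB = 5,362,000 bytes = 42,896,000 bits
33.6 kbps = 33,600 bits/s
time = 42,896,000 / 33,600 = 1,277 s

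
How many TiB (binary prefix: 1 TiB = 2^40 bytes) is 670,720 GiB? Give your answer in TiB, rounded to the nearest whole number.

670,720 GiB × 1,073,741,824 bytes/GiB = 720,180,116,193,280 bytes
1 TiB = 2^40 bytes = 1,099,511,627,776 bytes
720,180,116,193,280 / 1,099,511,627,776 = 655 TiB

655 TiB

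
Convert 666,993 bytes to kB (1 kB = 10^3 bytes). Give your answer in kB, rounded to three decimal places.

666.993 kB

666,993 bytes given.
1 kB = 1,000 bytes
666,993 / 1,000 = 666.993 kB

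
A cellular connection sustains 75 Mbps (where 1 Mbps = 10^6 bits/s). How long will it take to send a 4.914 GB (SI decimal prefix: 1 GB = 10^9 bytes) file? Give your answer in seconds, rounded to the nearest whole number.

4.914 GB = 4,914,000,000 bytes = 39,312,000,000 bits
75 Mbps = 75,000,000 bits/s
time = 39,312,000,000 / 75,000,000 = 524 s

524 seconds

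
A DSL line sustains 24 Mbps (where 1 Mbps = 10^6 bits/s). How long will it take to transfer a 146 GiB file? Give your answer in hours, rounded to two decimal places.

14.52 hours

146 GiB = 156,766,306,304 bytes = 1,254,130,450,432 bits
24 Mbps = 24,000,000 bits/s
time = 1,254,130,450,432 / 24,000,000 = 52,255.4354 s
52,255.4354 s / 3600 = 14.52 hours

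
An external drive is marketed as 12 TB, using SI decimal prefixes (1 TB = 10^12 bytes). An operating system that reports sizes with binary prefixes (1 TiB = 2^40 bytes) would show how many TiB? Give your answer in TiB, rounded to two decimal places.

12 TB = 12 × 10^12 bytes = 12,000,000,000,000 bytes
1 TiB = 1,099,511,627,776 bytes
12,000,000,000,000 / 1,099,511,627,776 = 10.91 TiB

10.91 TiB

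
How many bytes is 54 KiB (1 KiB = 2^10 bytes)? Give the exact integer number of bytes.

55,296 bytes

54 × 1,024 = 55,296 bytes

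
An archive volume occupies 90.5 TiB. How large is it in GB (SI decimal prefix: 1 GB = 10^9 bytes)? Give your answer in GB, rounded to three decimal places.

90.5 TiB = 90.5 × 2^40 bytes = 99,505,802,313,728 bytes
1 GB = 1,000,000,000 bytes
99,505,802,313,728 / 1,000,000,000 = 99,505.802 GB

99,505.802 GB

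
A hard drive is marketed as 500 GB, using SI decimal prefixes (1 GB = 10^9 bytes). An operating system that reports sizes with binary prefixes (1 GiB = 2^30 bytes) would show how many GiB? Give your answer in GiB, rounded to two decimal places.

500 GB × 1,000,000,000 bytes/GB = 500,000,000,000 bytes
1 GiB = 1,073,741,824 bytes
500,000,000,000 / 1,073,741,824 = 465.66 GiB

465.66 GiB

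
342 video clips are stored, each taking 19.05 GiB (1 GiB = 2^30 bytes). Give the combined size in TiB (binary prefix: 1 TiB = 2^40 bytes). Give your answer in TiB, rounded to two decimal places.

6.36 TiB

Total = 342 × 19.05 GiB = 6515.1 GiB
= 6515.1 × 1,073,741,824 bytes = 6,995,535,357,542.4 bytes
1 TiB = 1,099,511,627,776 bytes
6,995,535,357,542.4 / 1,099,511,627,776 = 6.36 TiB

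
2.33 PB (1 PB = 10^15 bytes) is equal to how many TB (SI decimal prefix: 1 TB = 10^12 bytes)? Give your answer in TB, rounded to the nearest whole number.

2.33 PB × 1,000,000,000,000,000 bytes/PB = 2,330,000,000,000,000 bytes
1 TB = 10^12 bytes = 1,000,000,000,000 bytes
2,330,000,000,000,000 / 1,000,000,000,000 = 2,330 TB

2,330 TB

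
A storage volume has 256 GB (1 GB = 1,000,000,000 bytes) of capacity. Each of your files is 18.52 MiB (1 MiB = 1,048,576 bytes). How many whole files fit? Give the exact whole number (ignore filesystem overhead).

13,182

Capacity: 256 GB = 256,000,000,000 bytes
Per item: 18.52 MiB = 19,419,627.52 bytes
⌊256,000,000,000 / 19,419,627.52⌋ = 13,182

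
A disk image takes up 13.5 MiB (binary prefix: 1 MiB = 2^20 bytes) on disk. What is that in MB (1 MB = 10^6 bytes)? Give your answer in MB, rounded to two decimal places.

13.5 MiB × 1,048,576 bytes/MiB = 14,155,776 bytes
1 MB = 1,000,000 bytes
14,155,776 / 1,000,000 = 14.16 MB

14.16 MB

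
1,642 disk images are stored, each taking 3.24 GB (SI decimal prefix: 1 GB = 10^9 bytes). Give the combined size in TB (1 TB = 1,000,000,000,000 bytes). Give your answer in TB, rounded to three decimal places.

5.320 TB

Total = 1,642 × 3.24 GB = 5320.08 GB
= 5320.08 × 1,000,000,000 bytes = 5,320,080,000,000 bytes
1 TB = 1,000,000,000,000 bytes
5,320,080,000,000 / 1,000,000,000,000 = 5.320 TB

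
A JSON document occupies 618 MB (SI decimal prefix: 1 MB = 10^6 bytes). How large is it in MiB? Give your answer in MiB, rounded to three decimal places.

618 MB = 618 × 10^6 bytes = 618,000,000 bytes
1 MiB = 2^20 bytes = 1,048,576 bytes
618,000,000 / 1,048,576 = 589.371 MiB

589.371 MiB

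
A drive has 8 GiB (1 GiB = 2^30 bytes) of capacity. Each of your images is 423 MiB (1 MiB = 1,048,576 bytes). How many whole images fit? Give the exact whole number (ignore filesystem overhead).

19

Capacity: 8 GiB = 8,589,934,592 bytes
Per item: 423 MiB = 443,547,648 bytes
⌊8,589,934,592 / 443,547,648⌋ = 19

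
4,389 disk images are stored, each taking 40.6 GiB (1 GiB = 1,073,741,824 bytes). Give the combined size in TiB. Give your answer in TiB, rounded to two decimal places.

174.02 TiB

Total = 4,389 × 40.6 GiB = 178193.4 GiB
= 178193.4 × 1,073,741,824 bytes = 191,333,706,340,761.6 bytes
1 TiB = 1,099,511,627,776 bytes
191,333,706,340,761.6 / 1,099,511,627,776 = 174.02 TiB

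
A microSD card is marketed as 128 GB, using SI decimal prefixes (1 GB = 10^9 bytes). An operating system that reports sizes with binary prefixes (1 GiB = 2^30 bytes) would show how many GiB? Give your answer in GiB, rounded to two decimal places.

128 GB × 1,000,000,000 bytes/GB = 128,000,000,000 bytes
1 GiB = 2^30 bytes = 1,073,741,824 bytes
128,000,000,000 / 1,073,741,824 = 119.21 GiB

119.21 GiB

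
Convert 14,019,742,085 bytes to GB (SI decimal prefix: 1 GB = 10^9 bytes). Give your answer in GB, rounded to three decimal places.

14,019,742,085 bytes given.
1 GB = 10^9 bytes = 1,000,000,000 bytes
14,019,742,085 / 1,000,000,000 = 14.020 GB

14.020 GB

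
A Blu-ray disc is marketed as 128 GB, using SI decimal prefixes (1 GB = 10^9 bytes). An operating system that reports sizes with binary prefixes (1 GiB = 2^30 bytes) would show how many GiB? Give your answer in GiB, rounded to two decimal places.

119.21 GiB

128 GB = 128 × 10^9 bytes = 128,000,000,000 bytes
1 GiB = 1,073,741,824 bytes
128,000,000,000 / 1,073,741,824 = 119.21 GiB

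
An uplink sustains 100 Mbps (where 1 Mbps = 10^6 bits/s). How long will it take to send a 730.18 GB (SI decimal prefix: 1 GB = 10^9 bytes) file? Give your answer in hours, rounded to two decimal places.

730.18 GB = 730,180,000,000 bytes = 5,841,440,000,000 bits
100 Mbps = 100,000,000 bits/s
time = 5,841,440,000,000 / 100,000,000 = 58,414.4000 s
58,414.4000 s / 3600 = 16.23 hours

16.23 hours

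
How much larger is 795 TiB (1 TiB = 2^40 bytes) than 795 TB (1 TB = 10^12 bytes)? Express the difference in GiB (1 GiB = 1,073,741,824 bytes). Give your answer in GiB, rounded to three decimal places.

795 TiB = 795 × 1,099,511,627,776 = 874,111,744,081,920 bytes
795 TB = 795 × 1,000,000,000,000 = 795,000,000,000,000 bytes
difference = 79,111,744,081,920 bytes
79,111,744,081,920 / 1,073,741,824 = 73,678.553 GiB

73,678.553 GiB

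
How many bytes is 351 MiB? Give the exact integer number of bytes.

351 × 1,048,576 = 368,050,176 bytes  (1 MiB = 2^20 bytes)

368,050,176 bytes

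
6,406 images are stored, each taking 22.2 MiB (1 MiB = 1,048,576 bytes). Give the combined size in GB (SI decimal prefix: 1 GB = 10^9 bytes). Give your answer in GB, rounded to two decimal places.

149.12 GB

Total = 6,406 × 22.2 MiB = 142213.2 MiB
= 142213.2 × 1,048,576 bytes = 149,121,348,403.2 bytes
1 GB = 1,000,000,000 bytes
149,121,348,403.2 / 1,000,000,000 = 149.12 GB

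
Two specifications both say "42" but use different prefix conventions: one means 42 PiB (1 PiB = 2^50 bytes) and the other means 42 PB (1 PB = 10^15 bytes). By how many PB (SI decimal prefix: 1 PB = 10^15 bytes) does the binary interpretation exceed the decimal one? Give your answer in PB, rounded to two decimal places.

42 PiB = 42 × 1,125,899,906,842,624 = 47,287,796,087,390,208 bytes
42 PB = 42 × 1,000,000,000,000,000 = 42,000,000,000,000,000 bytes
difference = 5,287,796,087,390,208 bytes
5,287,796,087,390,208 / 1,000,000,000,000,000 = 5.29 PB

5.29 PB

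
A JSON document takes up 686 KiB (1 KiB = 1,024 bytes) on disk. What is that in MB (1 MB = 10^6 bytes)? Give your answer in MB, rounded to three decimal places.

0.702 MB

686 KiB = 686 × 2^10 bytes = 702,464 bytes
1 MB = 1,000,000 bytes
702,464 / 1,000,000 = 0.702 MB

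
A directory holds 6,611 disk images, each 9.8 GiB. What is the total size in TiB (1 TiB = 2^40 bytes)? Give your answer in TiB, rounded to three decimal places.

Total = 6,611 × 9.8 GiB = 64787.8 GiB
= 64787.8 × 1,073,741,824 bytes = 69,565,370,544,947.2 bytes
1 TiB = 1,099,511,627,776 bytes
69,565,370,544,947.2 / 1,099,511,627,776 = 63.269 TiB

63.269 TiB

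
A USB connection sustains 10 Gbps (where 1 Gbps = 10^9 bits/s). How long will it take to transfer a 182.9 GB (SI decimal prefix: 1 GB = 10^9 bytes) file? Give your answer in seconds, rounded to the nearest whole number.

146 seconds

182.9 GB = 182,900,000,000 bytes = 1,463,200,000,000 bits
10 Gbps = 10,000,000,000 bits/s
time = 1,463,200,000,000 / 10,000,000,000 = 146 s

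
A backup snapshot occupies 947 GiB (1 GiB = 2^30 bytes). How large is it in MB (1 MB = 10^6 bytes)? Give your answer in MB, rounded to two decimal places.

1,016,833.51 MB

947 GiB = 947 × 2^30 bytes = 1,016,833,507,328 bytes
1 MB = 10^6 bytes = 1,000,000 bytes
1,016,833,507,328 / 1,000,000 = 1,016,833.51 MB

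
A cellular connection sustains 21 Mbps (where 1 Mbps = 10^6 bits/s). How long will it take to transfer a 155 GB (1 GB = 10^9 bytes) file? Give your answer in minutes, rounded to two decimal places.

155 GB = 155,000,000,000 bytes = 1,240,000,000,000 bits
21 Mbps = 21,000,000 bits/s
time = 1,240,000,000,000 / 21,000,000 = 59,047.619 s
59,047.619 s / 60 = 984.13 minutes

984.13 minutes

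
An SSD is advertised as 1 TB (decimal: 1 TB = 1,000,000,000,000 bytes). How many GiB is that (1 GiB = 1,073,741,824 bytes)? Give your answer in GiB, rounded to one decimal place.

931.3 GiB

1 TB = 1 × 10^12 bytes = 1,000,000,000,000 bytes
1 GiB = 2^30 bytes = 1,073,741,824 bytes
1,000,000,000,000 / 1,073,741,824 = 931.3 GiB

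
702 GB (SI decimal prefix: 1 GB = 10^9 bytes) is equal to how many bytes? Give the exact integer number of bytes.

702,000,000,000 bytes

702 × 1,000,000,000 = 702,000,000,000 bytes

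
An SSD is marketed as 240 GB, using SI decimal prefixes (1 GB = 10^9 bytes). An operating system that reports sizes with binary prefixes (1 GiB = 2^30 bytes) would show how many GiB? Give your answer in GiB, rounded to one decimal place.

223.5 GiB

240 GB = 240 × 10^9 bytes = 240,000,000,000 bytes
1 GiB = 2^30 bytes = 1,073,741,824 bytes
240,000,000,000 / 1,073,741,824 = 223.5 GiB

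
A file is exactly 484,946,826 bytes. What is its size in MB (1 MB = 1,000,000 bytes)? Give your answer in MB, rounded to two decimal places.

484,946,826 bytes given.
1 MB = 10^6 bytes = 1,000,000 bytes
484,946,826 / 1,000,000 = 484.95 MB

484.95 MB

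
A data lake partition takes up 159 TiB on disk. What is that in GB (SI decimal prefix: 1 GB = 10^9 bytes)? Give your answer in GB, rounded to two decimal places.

159 TiB × 1,099,511,627,776 bytes/TiB = 174,822,348,816,384 bytes
1 GB = 1,000,000,000 bytes
174,822,348,816,384 / 1,000,000,000 = 174,822.35 GB

174,822.35 GB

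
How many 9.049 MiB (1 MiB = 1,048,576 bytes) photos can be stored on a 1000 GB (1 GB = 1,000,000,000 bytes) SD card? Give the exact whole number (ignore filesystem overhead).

Capacity: 1000 GB = 1,000,000,000,000 bytes
Per item: 9.049 MiB = 9,488,564.224 bytes
⌊1,000,000,000,000 / 9,488,564.224⌋ = 105,390

105,390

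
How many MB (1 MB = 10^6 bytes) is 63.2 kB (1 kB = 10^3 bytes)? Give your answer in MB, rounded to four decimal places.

0.0632 MB

63.2 kB = 63.2 × 10^3 bytes = 63,200 bytes
1 MB = 10^6 bytes = 1,000,000 bytes
63,200 / 1,000,000 = 0.0632 MB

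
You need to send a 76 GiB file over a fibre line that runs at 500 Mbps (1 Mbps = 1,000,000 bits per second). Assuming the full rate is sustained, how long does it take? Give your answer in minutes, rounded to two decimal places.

76 GiB = 81,604,378,624 bytes = 652,835,028,992 bits
500 Mbps = 500,000,000 bits/s
time = 652,835,028,992 / 500,000,000 = 1,305.670 s
1,305.670 s / 60 = 21.76 minutes

21.76 minutes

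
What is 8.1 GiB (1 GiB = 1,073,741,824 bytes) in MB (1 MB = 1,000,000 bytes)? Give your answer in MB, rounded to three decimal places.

8,697.309 MB

8.1 GiB = 8.1 × 2^30 bytes = 8,697,308,774.4 bytes
1 MB = 10^6 bytes = 1,000,000 bytes
8,697,308,774.4 / 1,000,000 = 8,697.309 MB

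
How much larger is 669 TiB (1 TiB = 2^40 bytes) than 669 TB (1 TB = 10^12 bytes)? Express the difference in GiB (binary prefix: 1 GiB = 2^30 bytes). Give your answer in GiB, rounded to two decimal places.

62,001.20 GiB

669 TiB = 669 × 1,099,511,627,776 = 735,573,278,982,144 bytes
669 TB = 669 × 1,000,000,000,000 = 669,000,000,000,000 bytes
difference = 66,573,278,982,144 bytes
66,573,278,982,144 / 1,073,741,824 = 62,001.20 GiB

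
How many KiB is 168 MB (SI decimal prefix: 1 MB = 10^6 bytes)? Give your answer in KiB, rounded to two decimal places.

168 MB × 1,000,000 bytes/MB = 168,000,000 bytes
1 KiB = 2^10 bytes = 1,024 bytes
168,000,000 / 1,024 = 164,062.50 KiB

164,062.50 KiB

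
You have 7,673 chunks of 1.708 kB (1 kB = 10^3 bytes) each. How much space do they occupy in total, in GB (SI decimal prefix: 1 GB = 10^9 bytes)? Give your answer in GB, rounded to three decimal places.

0.013 GB

Total = 7,673 × 1.708 kB = 13105.484 kB
= 13105.484 × 1,000 bytes = 13,105,484 bytes
1 GB = 1,000,000,000 bytes
13,105,484 / 1,000,000,000 = 0.013 GB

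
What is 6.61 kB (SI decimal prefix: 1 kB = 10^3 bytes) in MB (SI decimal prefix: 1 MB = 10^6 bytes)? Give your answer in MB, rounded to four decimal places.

6.61 kB × 1,000 bytes/kB = 6,610 bytes
1 MB = 1,000,000 bytes
6,610 / 1,000,000 = 0.0066 MB

0.0066 MB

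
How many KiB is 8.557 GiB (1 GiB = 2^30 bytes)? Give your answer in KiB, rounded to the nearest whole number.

8.557 GiB = 8.557 × 2^30 bytes = 9,188,008,787.968 bytes
1 KiB = 2^10 bytes = 1,024 bytes
9,188,008,787.968 / 1,024 = 8,972,665 KiB

8,972,665 KiB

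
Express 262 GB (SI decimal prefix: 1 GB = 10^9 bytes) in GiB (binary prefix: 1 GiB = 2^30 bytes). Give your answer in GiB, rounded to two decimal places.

262 GB = 262 × 10^9 bytes = 262,000,000,000 bytes
1 GiB = 2^30 bytes = 1,073,741,824 bytes
262,000,000,000 / 1,073,741,824 = 244.01 GiB

244.01 GiB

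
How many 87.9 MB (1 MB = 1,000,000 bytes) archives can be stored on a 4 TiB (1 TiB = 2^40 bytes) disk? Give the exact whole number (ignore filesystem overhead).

50,034

Capacity: 4 TiB = 4,398,046,511,104 bytes
Per item: 87.9 MB = 87,900,000 bytes
⌊4,398,046,511,104 / 87,900,000⌋ = 50,034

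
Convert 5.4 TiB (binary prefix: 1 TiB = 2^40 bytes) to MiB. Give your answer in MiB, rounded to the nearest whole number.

5.4 TiB = 5.4 × 2^40 bytes = 5,937,362,789,990.4 bytes
1 MiB = 1,048,576 bytes
5,937,362,789,990.4 / 1,048,576 = 5,662,310 MiB

5,662,310 MiB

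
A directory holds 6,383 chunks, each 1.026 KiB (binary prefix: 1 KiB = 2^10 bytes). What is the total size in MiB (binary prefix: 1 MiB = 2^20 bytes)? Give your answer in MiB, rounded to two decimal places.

Total = 6,383 × 1.026 KiB = 6548.958 KiB
= 6548.958 × 1,024 bytes = 6,706,132.992 bytes
1 MiB = 1,048,576 bytes
6,706,132.992 / 1,048,576 = 6.40 MiB

6.40 MiB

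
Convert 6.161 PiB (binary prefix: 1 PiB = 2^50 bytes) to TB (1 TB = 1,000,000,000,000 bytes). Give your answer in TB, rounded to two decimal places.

6.161 PiB = 6.161 × 2^50 bytes = 6,936,669,326,057,406.464 bytes
1 TB = 10^12 bytes = 1,000,000,000,000 bytes
6,936,669,326,057,406.464 / 1,000,000,000,000 = 6,936.67 TB

6,936.67 TB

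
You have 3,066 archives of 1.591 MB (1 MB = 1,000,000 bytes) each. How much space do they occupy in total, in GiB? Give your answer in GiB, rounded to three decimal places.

Total = 3,066 × 1.591 MB = 4878.006 MB
= 4878.006 × 1,000,000 bytes = 4,878,006,000 bytes
1 GiB = 1,073,741,824 bytes
4,878,006,000 / 1,073,741,824 = 4.543 GiB

4.543 GiB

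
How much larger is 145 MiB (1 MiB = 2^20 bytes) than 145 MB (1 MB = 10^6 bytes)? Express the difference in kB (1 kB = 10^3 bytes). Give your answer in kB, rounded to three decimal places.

145 MiB = 145 × 1,048,576 = 152,043,520 bytes
145 MB = 145 × 1,000,000 = 145,000,000 bytes
difference = 7,043,520 bytes
7,043,520 / 1,000 = 7,043.520 kB

7,043.520 kB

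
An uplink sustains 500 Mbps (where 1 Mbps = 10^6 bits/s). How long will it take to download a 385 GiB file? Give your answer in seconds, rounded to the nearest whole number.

6,614 seconds

385 GiB = 413,390,602,240 bytes = 3,307,124,817,920 bits
500 Mbps = 500,000,000 bits/s
time = 3,307,124,817,920 / 500,000,000 = 6,614 s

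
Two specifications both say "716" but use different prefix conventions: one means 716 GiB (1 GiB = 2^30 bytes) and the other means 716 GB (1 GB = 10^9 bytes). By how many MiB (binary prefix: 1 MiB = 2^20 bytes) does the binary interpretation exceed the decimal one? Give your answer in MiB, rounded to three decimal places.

50,353.189 MiB

716 GiB = 716 × 1,073,741,824 = 768,799,145,984 bytes
716 GB = 716 × 1,000,000,000 = 716,000,000,000 bytes
difference = 52,799,145,984 bytes
52,799,145,984 / 1,048,576 = 50,353.189 MiB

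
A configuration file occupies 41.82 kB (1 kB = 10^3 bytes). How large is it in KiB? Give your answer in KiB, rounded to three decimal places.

41.82 kB = 41.82 × 10^3 bytes = 41,820 bytes
1 KiB = 2^10 bytes = 1,024 bytes
41,820 / 1,024 = 40.840 KiB

40.840 KiB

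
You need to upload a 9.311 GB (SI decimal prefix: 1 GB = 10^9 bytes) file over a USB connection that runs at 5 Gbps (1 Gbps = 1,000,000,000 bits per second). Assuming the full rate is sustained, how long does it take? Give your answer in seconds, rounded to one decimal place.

9.311 GB = 9,311,000,000 bytes = 74,488,000,000 bits
5 Gbps = 5,000,000,000 bits/s
time = 74,488,000,000 / 5,000,000,000 = 14.9 s

14.9 seconds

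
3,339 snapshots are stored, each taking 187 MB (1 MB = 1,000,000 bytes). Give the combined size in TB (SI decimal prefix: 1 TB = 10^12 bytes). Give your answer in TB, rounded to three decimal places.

0.624 TB

Total = 3,339 × 187 MB = 624,393 MB
= 624,393 × 1,000,000 bytes = 624,393,000,000 bytes
1 TB = 1,000,000,000,000 bytes
624,393,000,000 / 1,000,000,000,000 = 0.624 TB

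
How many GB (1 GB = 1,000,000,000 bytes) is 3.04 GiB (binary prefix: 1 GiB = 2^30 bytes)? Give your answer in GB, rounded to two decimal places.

3.04 GiB × 1,073,741,824 bytes/GiB = 3,264,175,144.96 bytes
1 GB = 10^9 bytes = 1,000,000,000 bytes
3,264,175,144.96 / 1,000,000,000 = 3.26 GB

3.26 GB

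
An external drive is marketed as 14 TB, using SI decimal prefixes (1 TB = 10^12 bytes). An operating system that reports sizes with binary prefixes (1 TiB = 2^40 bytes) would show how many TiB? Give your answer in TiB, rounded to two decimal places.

14 TB = 14 × 10^12 bytes = 14,000,000,000,000 bytes
1 TiB = 2^40 bytes = 1,099,511,627,776 bytes
14,000,000,000,000 / 1,099,511,627,776 = 12.73 TiB

12.73 TiB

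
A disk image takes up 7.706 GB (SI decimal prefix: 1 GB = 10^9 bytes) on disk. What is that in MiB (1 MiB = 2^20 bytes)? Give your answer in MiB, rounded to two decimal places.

7,349.01 MiB

7.706 GB = 7.706 × 10^9 bytes = 7,706,000,000 bytes
1 MiB = 1,048,576 bytes
7,706,000,000 / 1,048,576 = 7,349.01 MiB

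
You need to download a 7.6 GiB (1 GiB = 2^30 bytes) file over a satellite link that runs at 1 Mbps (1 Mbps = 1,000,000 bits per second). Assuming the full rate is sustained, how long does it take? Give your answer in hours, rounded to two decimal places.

7.6 GiB = 8,160,437,862.4 bytes = 65,283,502,899.2 bits
1 Mbps = 1,000,000 bits/s
time = 65,283,502,899.2 / 1,000,000 = 65,283.5029 s
65,283.5029 s / 3600 = 18.13 hours

18.13 hours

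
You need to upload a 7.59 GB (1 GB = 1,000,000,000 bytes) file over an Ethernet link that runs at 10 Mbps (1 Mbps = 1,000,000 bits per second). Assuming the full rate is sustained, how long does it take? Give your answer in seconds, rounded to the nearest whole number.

6,072 seconds

7.59 GB = 7,590,000,000 bytes = 60,720,000,000 bits
10 Mbps = 10,000,000 bits/s
time = 60,720,000,000 / 10,000,000 = 6,072 s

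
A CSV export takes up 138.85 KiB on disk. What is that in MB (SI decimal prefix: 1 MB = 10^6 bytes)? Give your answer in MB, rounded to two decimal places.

138.85 KiB × 1,024 bytes/KiB = 142,182.4 bytes
1 MB = 1,000,000 bytes
142,182.4 / 1,000,000 = 0.14 MB

0.14 MB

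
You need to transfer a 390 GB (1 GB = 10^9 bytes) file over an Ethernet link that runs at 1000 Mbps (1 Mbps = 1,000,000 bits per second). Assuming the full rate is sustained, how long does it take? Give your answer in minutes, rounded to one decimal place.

390 GB = 390,000,000,000 bytes = 3,120,000,000,000 bits
1000 Mbps = 1,000,000,000 bits/s
time = 3,120,000,000,000 / 1,000,000,000 = 3,120.00 s
3,120.00 s / 60 = 52.0 minutes

52.0 minutes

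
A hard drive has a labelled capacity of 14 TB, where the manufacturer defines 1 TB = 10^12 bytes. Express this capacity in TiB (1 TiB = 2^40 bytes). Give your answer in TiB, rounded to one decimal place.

14 TB = 14 × 10^12 bytes = 14,000,000,000,000 bytes
1 TiB = 1,099,511,627,776 bytes
14,000,000,000,000 / 1,099,511,627,776 = 12.7 TiB

12.7 TiB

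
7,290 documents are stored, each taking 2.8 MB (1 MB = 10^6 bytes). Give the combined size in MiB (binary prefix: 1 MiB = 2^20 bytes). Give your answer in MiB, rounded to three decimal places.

19,466.400 MiB

Total = 7,290 × 2.8 MB = 20,412 MB
= 20,412 × 1,000,000 bytes = 20,412,000,000 bytes
1 MiB = 1,048,576 bytes
20,412,000,000 / 1,048,576 = 19,466.400 MiB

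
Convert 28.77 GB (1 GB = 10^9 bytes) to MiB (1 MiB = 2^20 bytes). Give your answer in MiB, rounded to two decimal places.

27,437.21 MiB

28.77 GB × 1,000,000,000 bytes/GB = 28,770,000,000 bytes
1 MiB = 1,048,576 bytes
28,770,000,000 / 1,048,576 = 27,437.21 MiB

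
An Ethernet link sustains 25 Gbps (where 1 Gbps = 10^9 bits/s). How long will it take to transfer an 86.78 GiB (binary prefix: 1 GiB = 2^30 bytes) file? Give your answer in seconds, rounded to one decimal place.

86.78 GiB = 93,179,315,486.72 bytes = 745,434,523,893.76 bits
25 Gbps = 25,000,000,000 bits/s
time = 745,434,523,893.76 / 25,000,000,000 = 29.8 s

29.8 seconds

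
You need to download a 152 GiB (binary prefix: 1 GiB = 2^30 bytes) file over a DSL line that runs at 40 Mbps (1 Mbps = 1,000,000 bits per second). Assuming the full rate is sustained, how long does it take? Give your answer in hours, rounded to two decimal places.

9.07 hours

152 GiB = 163,208,757,248 bytes = 1,305,670,057,984 bits
40 Mbps = 40,000,000 bits/s
time = 1,305,670,057,984 / 40,000,000 = 32,641.7514 s
32,641.7514 s / 3600 = 9.07 hours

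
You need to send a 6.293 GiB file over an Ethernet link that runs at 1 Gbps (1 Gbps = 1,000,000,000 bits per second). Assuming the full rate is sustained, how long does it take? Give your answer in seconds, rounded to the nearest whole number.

54 seconds

6.293 GiB = 6,757,057,298.432 bytes = 54,056,458,387.456 bits
1 Gbps = 1,000,000,000 bits/s
time = 54,056,458,387.456 / 1,000,000,000 = 54 s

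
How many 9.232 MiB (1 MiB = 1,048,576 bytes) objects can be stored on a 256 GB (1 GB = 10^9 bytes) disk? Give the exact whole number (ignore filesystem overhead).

26,445

Capacity: 256 GB = 256,000,000,000 bytes
Per item: 9.232 MiB = 9,680,453.632 bytes
⌊256,000,000,000 / 9,680,453.632⌋ = 26,445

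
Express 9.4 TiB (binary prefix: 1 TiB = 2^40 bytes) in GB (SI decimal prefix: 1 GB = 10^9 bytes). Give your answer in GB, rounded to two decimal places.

10,335.41 GB

9.4 TiB = 9.4 × 2^40 bytes = 10,335,409,301,094.4 bytes
1 GB = 1,000,000,000 bytes
10,335,409,301,094.4 / 1,000,000,000 = 10,335.41 GB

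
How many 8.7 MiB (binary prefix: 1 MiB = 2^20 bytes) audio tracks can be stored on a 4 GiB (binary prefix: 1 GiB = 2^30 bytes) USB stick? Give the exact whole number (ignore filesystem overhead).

Capacity: 4 GiB = 4,294,967,296 bytes
Per item: 8.7 MiB = 9,122,611.2 bytes
⌊4,294,967,296 / 9,122,611.2⌋ = 470

470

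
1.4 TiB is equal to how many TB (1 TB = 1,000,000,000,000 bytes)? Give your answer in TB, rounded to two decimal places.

1.54 TB

1.4 TiB = 1.4 × 2^40 bytes = 1,539,316,278,886.4 bytes
1 TB = 1,000,000,000,000 bytes
1,539,316,278,886.4 / 1,000,000,000,000 = 1.54 TB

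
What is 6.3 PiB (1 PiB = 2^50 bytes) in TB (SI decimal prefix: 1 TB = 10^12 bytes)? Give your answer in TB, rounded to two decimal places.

7,093.17 TB

6.3 PiB = 6.3 × 2^50 bytes = 7,093,169,413,108,531.2 bytes
1 TB = 10^12 bytes = 1,000,000,000,000 bytes
7,093,169,413,108,531.2 / 1,000,000,000,000 = 7,093.17 TB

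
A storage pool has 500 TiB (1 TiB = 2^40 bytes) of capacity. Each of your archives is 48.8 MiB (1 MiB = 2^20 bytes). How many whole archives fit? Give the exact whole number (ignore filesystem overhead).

10,743,606

Capacity: 500 TiB = 549,755,813,888,000 bytes
Per item: 48.8 MiB = 51,170,508.8 bytes
⌊549,755,813,888,000 / 51,170,508.8⌋ = 10,743,606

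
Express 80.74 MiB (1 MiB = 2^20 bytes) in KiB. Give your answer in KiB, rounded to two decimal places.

80.74 MiB = 80.74 × 2^20 bytes = 84,662,026.24 bytes
1 KiB = 1,024 bytes
84,662,026.24 / 1,024 = 82,677.76 KiB

82,677.76 KiB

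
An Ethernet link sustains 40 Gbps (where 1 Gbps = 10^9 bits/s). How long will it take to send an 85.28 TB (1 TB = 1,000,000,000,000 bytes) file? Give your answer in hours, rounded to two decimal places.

4.74 hours

85.28 TB = 85,280,000,000,000 bytes = 682,240,000,000,000 bits
40 Gbps = 40,000,000,000 bits/s
time = 682,240,000,000,000 / 40,000,000,000 = 17,056.0000 s
17,056.0000 s / 3600 = 4.74 hours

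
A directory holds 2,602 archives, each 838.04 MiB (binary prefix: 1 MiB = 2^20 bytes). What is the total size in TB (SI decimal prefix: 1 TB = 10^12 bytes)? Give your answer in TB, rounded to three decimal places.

Total = 2,602 × 838.04 MiB = 2180580.08 MiB
= 2180580.08 × 1,048,576 bytes = 2,286,503,937,966.08 bytes
1 TB = 1,000,000,000,000 bytes
2,286,503,937,966.08 / 1,000,000,000,000 = 2.287 TB

2.287 TB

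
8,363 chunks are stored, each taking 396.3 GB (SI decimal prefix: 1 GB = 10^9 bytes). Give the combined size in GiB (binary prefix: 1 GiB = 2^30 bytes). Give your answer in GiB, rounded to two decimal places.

3,086,642.27 GiB

Total = 8,363 × 396.3 GB = 3314256.9 GB
= 3314256.9 × 1,000,000,000 bytes = 3,314,256,900,000,000 bytes
1 GiB = 1,073,741,824 bytes
3,314,256,900,000,000 / 1,073,741,824 = 3,086,642.27 GiB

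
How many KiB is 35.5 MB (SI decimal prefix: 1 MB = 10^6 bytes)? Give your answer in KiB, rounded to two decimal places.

34,667.97 KiB

35.5 MB = 35.5 × 10^6 bytes = 35,500,000 bytes
1 KiB = 2^10 bytes = 1,024 bytes
35,500,000 / 1,024 = 34,667.97 KiB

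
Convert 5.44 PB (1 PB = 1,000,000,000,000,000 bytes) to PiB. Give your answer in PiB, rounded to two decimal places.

5.44 PB = 5.44 × 10^15 bytes = 5,440,000,000,000,000 bytes
1 PiB = 2^50 bytes = 1,125,899,906,842,624 bytes
5,440,000,000,000,000 / 1,125,899,906,842,624 = 4.83 PiB

4.83 PiB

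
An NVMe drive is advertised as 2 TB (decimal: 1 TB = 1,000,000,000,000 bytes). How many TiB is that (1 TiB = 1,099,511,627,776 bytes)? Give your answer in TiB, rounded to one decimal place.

1.8 TiB

2 TB × 1,000,000,000,000 bytes/TB = 2,000,000,000,000 bytes
1 TiB = 1,099,511,627,776 bytes
2,000,000,000,000 / 1,099,511,627,776 = 1.8 TiB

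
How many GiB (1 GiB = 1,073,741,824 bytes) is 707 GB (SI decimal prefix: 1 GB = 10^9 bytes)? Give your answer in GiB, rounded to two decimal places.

658.45 GiB

707 GB = 707 × 10^9 bytes = 707,000,000,000 bytes
1 GiB = 1,073,741,824 bytes
707,000,000,000 / 1,073,741,824 = 658.45 GiB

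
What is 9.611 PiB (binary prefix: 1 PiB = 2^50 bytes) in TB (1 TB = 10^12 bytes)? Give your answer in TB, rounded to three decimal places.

10,821.024 TB

9.611 PiB × 1,125,899,906,842,624 bytes/PiB = 10,821,024,004,664,459.264 bytes
1 TB = 1,000,000,000,000 bytes
10,821,024,004,664,459.264 / 1,000,000,000,000 = 10,821.024 TB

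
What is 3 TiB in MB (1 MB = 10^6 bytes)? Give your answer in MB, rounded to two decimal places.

3 TiB = 3 × 2^40 bytes = 3,298,534,883,328 bytes
1 MB = 1,000,000 bytes
3,298,534,883,328 / 1,000,000 = 3,298,534.88 MB

3,298,534.88 MB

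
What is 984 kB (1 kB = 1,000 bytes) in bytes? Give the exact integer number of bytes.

984 × 1,000 = 984,000 bytes

984,000 bytes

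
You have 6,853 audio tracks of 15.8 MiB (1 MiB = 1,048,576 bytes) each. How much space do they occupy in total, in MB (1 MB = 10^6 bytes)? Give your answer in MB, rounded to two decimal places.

Total = 6,853 × 15.8 MiB = 108277.4 MiB
= 108277.4 × 1,048,576 bytes = 113,537,082,982.4 bytes
1 MB = 1,000,000 bytes
113,537,082,982.4 / 1,000,000 = 113,537.08 MB

113,537.08 MB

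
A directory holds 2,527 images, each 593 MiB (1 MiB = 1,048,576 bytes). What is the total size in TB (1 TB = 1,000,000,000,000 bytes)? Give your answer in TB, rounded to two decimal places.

1.57 TB

Total = 2,527 × 593 MiB = 1,498,511 MiB
= 1,498,511 × 1,048,576 bytes = 1,571,302,670,336 bytes
1 TB = 1,000,000,000,000 bytes
1,571,302,670,336 / 1,000,000,000,000 = 1.57 TB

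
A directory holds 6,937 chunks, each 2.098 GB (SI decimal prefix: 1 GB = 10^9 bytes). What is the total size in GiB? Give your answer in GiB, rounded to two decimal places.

Total = 6,937 × 2.098 GB = 14553.826 GB
= 14553.826 × 1,000,000,000 bytes = 14,553,826,000,000 bytes
1 GiB = 1,073,741,824 bytes
14,553,826,000,000 / 1,073,741,824 = 13,554.31 GiB

13,554.31 GiB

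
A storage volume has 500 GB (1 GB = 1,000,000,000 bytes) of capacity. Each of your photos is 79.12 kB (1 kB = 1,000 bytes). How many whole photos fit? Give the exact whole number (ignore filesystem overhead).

6,319,514

Capacity: 500 GB = 500,000,000,000 bytes
Per item: 79.12 kB = 79,120 bytes
⌊500,000,000,000 / 79,120⌋ = 6,319,514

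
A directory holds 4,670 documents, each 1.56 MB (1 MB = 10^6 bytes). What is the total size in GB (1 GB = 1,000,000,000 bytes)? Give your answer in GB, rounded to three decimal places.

Total = 4,670 × 1.56 MB = 7285.2 MB
= 7285.2 × 1,000,000 bytes = 7,285,200,000 bytes
1 GB = 1,000,000,000 bytes
7,285,200,000 / 1,000,000,000 = 7.285 GB

7.285 GB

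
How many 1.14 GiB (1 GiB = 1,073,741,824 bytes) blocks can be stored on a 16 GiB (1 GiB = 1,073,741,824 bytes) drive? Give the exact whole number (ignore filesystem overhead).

Capacity: 16 GiB = 17,179,869,184 bytes
Per item: 1.14 GiB = 1,224,065,679.36 bytes
⌊17,179,869,184 / 1,224,065,679.36⌋ = 14

14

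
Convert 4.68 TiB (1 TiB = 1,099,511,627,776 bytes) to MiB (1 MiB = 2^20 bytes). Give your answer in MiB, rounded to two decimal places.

4.68 TiB × 1,099,511,627,776 bytes/TiB = 5,145,714,417,991.68 bytes
1 MiB = 2^20 bytes = 1,048,576 bytes
5,145,714,417,991.68 / 1,048,576 = 4,907,335.68 MiB

4,907,335.68 MiB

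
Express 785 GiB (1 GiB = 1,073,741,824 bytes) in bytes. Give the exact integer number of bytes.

842,887,331,840 bytes

785 × 1,073,741,824 = 842,887,331,840 bytes  (1 GiB = 2^30 bytes)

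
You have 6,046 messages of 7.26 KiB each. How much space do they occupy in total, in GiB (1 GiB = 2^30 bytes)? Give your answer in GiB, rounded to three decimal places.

Total = 6,046 × 7.26 KiB = 43893.96 KiB
= 43893.96 × 1,024 bytes = 44,947,415.04 bytes
1 GiB = 1,073,741,824 bytes
44,947,415.04 / 1,073,741,824 = 0.042 GiB

0.042 GiB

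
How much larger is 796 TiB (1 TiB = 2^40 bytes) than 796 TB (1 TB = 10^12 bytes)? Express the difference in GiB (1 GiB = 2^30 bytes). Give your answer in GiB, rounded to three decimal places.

73,771.231 GiB

796 TiB = 796 × 1,099,511,627,776 = 875,211,255,709,696 bytes
796 TB = 796 × 1,000,000,000,000 = 796,000,000,000,000 bytes
difference = 79,211,255,709,696 bytes
79,211,255,709,696 / 1,073,741,824 = 73,771.231 GiB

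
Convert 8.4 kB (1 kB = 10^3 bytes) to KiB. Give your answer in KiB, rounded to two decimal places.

8.4 kB × 1,000 bytes/kB = 8,400 bytes
1 KiB = 1,024 bytes
8,400 / 1,024 = 8.20 KiB

8.20 KiB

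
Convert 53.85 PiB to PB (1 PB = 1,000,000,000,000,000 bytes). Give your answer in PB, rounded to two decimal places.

60.63 PB

53.85 PiB = 53.85 × 2^50 bytes = 60,629,709,983,475,302.4 bytes
1 PB = 1,000,000,000,000,000 bytes
60,629,709,983,475,302.4 / 1,000,000,000,000,000 = 60.63 PB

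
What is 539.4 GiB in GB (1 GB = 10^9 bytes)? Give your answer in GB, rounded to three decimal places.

579.176 GB

539.4 GiB × 1,073,741,824 bytes/GiB = 579,176,339,865.6 bytes
1 GB = 1,000,000,000 bytes
579,176,339,865.6 / 1,000,000,000 = 579.176 GB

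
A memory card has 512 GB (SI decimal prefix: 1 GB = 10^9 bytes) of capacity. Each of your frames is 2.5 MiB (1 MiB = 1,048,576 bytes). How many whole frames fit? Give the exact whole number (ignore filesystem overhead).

195,312

Capacity: 512 GB = 512,000,000,000 bytes
Per item: 2.5 MiB = 2,621,440 bytes
⌊512,000,000,000 / 2,621,440⌋ = 195,312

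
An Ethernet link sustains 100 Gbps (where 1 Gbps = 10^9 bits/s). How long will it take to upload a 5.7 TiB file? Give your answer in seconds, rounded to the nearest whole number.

501 seconds

5.7 TiB = 6,267,216,278,323.2 bytes = 50,137,730,226,585.6 bits
100 Gbps = 100,000,000,000 bits/s
time = 50,137,730,226,585.6 / 100,000,000,000 = 501 s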